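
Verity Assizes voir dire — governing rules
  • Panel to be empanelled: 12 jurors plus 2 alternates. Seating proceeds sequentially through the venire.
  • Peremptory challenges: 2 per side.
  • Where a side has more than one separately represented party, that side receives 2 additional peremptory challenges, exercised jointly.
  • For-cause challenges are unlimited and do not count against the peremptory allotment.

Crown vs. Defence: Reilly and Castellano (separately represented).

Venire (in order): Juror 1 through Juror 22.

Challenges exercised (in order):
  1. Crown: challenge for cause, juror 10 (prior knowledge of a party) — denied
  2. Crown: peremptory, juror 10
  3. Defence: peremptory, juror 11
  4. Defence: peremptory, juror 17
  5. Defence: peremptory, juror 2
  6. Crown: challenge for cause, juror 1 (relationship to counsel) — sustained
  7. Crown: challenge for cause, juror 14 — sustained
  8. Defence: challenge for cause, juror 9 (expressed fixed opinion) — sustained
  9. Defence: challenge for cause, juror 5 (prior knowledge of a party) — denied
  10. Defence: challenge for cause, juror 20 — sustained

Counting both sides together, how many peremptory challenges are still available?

Crown allotment: 2. Defence allotment: 2 base + 2 multi-party = 4.
Crown peremptories used: #10 — 1 (for-cause on #10, #1, #14 don't count).
Defence peremptories used: #11, #17, #2 — 3 (for-cause on #9, #5, #20 don't count).
Remaining: (2 − 1) + (4 − 3) = 2.

2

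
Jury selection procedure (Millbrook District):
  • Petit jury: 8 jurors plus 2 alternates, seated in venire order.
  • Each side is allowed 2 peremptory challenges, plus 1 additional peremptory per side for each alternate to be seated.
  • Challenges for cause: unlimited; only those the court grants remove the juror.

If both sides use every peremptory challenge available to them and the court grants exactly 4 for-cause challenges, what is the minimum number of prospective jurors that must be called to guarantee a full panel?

Seats to fill: 8 + 2 alternates = 10.
Peremptories: 2 + 1×2 = 4 per side × 2 sides = 8.
For-cause removals: 4.
Minimum venire: 10 + 8 + 4 = 22.

22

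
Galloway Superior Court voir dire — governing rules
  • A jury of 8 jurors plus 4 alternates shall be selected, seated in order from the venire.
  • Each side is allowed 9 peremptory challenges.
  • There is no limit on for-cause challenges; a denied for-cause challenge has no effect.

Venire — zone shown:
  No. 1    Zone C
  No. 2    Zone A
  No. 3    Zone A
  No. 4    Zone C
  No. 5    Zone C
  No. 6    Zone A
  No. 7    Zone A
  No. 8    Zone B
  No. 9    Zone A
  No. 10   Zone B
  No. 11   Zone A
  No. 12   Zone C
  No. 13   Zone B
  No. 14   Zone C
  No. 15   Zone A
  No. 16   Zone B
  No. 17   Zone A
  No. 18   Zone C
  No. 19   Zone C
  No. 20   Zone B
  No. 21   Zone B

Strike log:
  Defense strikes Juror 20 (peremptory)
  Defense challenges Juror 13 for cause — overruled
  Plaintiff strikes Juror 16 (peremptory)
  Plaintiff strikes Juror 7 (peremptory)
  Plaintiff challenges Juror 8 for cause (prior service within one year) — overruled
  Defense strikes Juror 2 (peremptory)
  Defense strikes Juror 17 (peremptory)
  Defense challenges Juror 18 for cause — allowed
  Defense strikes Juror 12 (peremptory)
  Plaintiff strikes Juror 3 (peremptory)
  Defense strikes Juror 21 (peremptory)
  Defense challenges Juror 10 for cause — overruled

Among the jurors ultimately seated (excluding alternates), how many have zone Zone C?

Removed: #2, #3, #7, #12, #16, #17, #18, #20, #21.
Seated jurors 1–8: #1, #4, #5, #6, #8, #9, #10, #11 (alternates #13, #14, #15, #19 not counted).
Of those, in Zone C: #1, #4, #5 → 3.

3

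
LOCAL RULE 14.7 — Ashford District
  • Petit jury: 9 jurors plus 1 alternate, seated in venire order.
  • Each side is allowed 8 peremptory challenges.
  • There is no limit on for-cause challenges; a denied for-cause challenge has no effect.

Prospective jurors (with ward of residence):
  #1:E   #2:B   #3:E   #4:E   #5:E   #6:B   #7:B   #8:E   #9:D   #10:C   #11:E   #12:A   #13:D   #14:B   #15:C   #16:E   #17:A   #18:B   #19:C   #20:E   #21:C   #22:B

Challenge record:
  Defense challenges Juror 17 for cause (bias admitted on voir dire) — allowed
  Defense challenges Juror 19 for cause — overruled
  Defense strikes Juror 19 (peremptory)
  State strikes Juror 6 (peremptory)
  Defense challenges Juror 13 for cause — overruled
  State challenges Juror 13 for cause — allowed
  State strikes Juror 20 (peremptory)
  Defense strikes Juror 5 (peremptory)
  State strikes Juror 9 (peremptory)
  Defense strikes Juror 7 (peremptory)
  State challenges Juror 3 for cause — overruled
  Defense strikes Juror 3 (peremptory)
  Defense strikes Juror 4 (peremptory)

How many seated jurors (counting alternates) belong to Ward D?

0

Removed: #3, #4, #5, #6, #7, #9, #13, #17, #19, #20.
Seated (10 incl. alternates): #1, #2, #8, #10, #11, #12, #14, #15, #16, #18.
None of those are in Ward D → 0.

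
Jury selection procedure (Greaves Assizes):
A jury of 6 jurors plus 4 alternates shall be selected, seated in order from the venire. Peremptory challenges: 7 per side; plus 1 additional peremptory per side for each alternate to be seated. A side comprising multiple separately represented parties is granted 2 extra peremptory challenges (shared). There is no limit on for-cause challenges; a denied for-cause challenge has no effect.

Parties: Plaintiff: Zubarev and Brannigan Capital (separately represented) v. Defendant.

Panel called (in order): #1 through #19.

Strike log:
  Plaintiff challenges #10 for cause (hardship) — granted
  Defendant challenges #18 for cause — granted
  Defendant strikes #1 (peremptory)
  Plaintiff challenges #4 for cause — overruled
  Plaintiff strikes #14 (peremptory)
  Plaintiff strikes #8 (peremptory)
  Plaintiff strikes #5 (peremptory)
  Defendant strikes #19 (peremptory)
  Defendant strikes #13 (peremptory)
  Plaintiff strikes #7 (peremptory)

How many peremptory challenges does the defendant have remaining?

Defendant allotment: 7 base + 1 × 4 alternates = 11.
Defendant peremptories used: #1, #19, #13 — 3 (the for-cause on #18 doesn't count).
Remaining: 11 − 3 = 8.

8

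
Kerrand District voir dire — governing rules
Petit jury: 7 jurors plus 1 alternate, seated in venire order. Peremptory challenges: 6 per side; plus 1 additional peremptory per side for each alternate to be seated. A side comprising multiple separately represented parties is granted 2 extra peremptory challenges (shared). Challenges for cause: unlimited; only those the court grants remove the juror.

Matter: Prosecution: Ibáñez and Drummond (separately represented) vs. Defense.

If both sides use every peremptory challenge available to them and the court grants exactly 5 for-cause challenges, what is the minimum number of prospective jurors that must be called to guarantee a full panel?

Seats to fill: 7 + 1 alternates = 8.
Peremptories — Prosecution: 6 + 1×1 + 2 = 9; Defense: 6 + 1×1 = 7; total 16.
For-cause removals: 5.
Minimum venire: 8 + 16 + 5 = 29.

29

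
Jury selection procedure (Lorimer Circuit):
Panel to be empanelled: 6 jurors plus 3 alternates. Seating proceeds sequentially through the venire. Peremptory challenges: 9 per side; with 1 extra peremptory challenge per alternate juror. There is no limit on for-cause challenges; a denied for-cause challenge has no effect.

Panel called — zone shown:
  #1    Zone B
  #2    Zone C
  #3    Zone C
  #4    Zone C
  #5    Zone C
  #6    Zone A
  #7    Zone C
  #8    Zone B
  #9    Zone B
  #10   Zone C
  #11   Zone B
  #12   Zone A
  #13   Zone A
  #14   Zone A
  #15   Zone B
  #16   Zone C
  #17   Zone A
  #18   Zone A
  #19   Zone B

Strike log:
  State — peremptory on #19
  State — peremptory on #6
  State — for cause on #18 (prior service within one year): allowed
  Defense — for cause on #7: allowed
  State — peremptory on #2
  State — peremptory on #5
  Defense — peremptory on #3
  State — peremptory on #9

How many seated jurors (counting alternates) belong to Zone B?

Removed: #2, #3, #5, #6, #7, #9, #18, #19.
Seated (9 incl. alternates): #1, #4, #8, #10, #11, #12, #13, #14, #15.
Of those, in Zone B: #1, #8, #11, #15 → 4.

4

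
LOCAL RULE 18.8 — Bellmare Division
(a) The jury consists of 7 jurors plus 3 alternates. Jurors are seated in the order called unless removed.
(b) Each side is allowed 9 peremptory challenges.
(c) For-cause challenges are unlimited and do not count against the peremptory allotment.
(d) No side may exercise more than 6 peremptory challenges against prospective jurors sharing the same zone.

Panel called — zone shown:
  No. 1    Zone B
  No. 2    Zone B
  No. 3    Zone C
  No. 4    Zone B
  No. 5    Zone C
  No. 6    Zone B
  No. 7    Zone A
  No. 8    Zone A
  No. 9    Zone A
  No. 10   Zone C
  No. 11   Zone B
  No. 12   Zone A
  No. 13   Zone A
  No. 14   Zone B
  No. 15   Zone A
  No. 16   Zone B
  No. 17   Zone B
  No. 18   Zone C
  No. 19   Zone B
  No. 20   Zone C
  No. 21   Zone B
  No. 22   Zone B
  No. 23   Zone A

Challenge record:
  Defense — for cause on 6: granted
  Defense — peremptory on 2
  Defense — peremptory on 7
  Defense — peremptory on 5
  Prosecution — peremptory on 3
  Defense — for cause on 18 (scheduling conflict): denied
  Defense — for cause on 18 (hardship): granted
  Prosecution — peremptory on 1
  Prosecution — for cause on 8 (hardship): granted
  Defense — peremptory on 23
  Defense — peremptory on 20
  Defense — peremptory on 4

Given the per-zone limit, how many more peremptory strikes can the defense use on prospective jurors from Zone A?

Defense peremptories so far: #2, #7, #5, #23, #20, #4 — 6 of 9 used, 3 left overall.
Against Zone A: #7, #23 — 2 used; per-zone cap 6 leaves 4.
Binding limit: min(3, 4) = 3.

3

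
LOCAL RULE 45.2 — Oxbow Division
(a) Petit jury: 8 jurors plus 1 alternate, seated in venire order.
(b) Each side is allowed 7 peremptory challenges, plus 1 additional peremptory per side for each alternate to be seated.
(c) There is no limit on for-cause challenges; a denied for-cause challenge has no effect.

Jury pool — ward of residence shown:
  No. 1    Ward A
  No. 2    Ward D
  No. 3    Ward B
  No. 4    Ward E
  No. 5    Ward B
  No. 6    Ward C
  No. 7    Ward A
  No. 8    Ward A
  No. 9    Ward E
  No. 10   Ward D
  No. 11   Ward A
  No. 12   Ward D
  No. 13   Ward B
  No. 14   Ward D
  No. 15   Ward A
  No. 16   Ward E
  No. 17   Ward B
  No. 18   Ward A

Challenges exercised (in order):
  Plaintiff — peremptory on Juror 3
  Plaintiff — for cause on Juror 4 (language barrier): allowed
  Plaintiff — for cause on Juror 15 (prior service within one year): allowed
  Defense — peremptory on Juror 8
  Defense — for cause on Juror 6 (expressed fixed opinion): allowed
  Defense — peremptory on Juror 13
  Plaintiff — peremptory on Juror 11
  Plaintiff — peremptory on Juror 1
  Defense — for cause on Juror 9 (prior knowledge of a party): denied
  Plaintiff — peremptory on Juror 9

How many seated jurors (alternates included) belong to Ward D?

4

Removed: #1, #3, #4, #6, #8, #9, #11, #13, #15.
Seated (9 incl. alternates): #2, #5, #7, #10, #12, #14, #16, #17, #18.
Of those, in Ward D: #2, #10, #12, #14 → 4.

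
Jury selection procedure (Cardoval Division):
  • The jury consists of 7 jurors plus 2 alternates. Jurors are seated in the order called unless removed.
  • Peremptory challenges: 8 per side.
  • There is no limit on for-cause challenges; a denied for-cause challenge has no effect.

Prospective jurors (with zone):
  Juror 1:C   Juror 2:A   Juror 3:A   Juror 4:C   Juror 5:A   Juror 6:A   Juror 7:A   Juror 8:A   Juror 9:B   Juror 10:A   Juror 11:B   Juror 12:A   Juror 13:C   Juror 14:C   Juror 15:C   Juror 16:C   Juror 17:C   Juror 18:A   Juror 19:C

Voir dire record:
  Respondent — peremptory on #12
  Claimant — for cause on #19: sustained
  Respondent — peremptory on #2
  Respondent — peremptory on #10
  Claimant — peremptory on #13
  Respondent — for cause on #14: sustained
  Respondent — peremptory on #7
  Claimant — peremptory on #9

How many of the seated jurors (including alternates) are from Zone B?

1

Removed: #2, #7, #9, #10, #12, #13, #14, #19.
Seated (9 incl. alternates): #1, #3, #4, #5, #6, #8, #11, #15, #16.
Of those, in Zone B: #11 → 1.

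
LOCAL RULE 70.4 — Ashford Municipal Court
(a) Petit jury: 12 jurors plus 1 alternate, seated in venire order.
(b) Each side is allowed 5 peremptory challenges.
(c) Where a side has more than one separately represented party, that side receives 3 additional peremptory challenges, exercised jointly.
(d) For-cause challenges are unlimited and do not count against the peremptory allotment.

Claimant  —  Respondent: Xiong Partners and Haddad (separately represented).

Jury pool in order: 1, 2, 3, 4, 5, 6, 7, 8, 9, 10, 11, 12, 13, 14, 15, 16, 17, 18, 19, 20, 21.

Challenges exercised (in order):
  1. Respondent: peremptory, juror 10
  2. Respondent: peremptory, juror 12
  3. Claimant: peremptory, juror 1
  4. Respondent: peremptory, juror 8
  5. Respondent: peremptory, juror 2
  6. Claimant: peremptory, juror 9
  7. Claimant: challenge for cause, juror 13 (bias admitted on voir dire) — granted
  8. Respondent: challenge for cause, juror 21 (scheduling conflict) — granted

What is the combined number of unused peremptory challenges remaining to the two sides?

7

Claimant allotment: 5. Respondent allotment: 5 base + 3 multi-party = 8.
Claimant peremptories used: #1, #9 — 2 (the for-cause on #13 doesn't count).
Respondent peremptories used: #10, #12, #8, #2 — 4 (the for-cause on #21 doesn't count).
Remaining: (5 − 2) + (8 − 4) = 7.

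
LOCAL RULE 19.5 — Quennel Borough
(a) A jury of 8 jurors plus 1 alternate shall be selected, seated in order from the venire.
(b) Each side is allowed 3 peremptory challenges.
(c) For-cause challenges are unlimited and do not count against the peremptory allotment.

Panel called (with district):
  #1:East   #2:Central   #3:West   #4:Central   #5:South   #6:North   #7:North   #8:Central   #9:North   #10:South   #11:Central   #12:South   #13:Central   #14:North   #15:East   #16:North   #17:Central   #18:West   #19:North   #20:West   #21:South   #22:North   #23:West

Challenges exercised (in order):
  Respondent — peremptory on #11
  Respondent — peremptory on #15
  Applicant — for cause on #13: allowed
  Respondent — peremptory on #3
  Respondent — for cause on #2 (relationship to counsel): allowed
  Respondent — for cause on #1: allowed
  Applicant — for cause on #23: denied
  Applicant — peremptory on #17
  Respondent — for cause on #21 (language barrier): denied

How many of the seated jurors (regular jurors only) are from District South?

3

Removed: #1, #2, #3, #11, #13, #15, #17.
Seated jurors 1–8: #4, #5, #6, #7, #8, #9, #10, #12 (alternates #14 not counted).
Of those, in District South: #5, #10, #12 → 3.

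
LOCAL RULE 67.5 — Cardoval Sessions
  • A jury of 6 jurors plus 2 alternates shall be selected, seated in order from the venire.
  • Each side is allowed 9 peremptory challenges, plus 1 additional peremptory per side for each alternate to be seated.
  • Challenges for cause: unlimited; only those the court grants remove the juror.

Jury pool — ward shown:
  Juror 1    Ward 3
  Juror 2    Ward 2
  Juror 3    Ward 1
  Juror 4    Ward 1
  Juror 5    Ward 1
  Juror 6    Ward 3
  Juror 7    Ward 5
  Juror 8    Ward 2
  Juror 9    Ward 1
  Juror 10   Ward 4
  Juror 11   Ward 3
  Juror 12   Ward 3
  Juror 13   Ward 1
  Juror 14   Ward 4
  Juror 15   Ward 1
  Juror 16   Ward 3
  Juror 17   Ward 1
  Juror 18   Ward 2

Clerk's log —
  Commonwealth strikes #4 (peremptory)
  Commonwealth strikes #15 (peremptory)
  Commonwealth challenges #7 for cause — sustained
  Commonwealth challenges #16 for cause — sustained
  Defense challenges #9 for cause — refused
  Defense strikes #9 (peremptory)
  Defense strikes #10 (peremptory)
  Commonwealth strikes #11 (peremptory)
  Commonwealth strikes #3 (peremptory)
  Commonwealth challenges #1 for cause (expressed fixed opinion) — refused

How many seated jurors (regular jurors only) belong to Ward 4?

0

Removed: #3, #4, #7, #9, #10, #11, #15, #16.
Seated jurors 1–6: #1, #2, #5, #6, #8, #12 (alternates #13, #14 not counted).
None of those are in Ward 4 → 0.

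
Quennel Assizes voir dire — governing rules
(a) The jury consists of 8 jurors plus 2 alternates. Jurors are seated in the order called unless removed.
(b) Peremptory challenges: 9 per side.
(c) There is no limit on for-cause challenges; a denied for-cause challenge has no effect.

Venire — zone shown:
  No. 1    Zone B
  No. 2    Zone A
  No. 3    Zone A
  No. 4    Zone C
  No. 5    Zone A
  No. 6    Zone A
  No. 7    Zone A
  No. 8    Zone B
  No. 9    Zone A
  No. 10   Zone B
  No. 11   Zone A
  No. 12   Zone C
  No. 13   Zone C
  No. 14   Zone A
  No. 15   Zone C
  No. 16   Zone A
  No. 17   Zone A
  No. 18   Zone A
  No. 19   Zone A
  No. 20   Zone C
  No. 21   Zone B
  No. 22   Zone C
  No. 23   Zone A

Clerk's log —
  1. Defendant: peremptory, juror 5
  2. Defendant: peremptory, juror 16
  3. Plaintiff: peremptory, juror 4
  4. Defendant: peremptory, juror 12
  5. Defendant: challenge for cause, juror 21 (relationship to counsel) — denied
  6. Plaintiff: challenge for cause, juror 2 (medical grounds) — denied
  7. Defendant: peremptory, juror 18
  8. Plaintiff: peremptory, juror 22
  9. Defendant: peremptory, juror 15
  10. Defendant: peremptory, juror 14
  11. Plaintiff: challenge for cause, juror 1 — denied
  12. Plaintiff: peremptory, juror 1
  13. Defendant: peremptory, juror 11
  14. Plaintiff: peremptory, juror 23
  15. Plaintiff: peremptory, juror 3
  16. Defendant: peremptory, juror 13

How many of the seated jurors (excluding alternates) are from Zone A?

Removed: #1, #3, #4, #5, #11, #12, #13, #14, #15, #16, #18, #22, #23.
Seated jurors 1–8: #2, #6, #7, #8, #9, #10, #17, #19 (alternates #20, #21 not counted).
Of those, in Zone A: #2, #6, #7, #9, #17, #19 → 6.

6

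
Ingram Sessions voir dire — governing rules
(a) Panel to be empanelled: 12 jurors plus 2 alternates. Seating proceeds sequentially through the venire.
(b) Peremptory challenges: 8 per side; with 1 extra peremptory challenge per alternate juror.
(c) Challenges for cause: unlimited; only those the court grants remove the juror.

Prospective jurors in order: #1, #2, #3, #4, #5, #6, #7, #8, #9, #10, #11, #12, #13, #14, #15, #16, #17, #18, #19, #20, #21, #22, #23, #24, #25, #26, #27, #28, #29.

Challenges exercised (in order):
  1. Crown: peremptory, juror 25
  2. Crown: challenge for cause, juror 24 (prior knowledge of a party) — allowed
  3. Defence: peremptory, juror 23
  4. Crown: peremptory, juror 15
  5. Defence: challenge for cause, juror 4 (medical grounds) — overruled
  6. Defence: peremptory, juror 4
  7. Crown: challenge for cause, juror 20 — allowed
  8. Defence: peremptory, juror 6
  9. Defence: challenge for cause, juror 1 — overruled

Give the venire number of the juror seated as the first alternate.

Removed: #4, #6, #15, #20, #23, #24, #25. (#1 stays — for-cause denied.)
Seating in order: seats 1–12 → #1, #2, #3, #5, #7, #8, #9, #10, #11, #12, #13, #14; alternates → #16, #17.
So alternate 1 is #16.

16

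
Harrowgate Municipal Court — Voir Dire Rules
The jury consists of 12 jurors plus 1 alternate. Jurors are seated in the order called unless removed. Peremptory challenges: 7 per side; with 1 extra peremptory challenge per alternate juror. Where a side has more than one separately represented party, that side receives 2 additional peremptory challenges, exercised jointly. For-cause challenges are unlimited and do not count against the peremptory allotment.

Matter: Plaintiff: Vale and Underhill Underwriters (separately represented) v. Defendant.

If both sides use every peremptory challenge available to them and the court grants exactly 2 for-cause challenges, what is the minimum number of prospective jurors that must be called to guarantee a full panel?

Seats to fill: 12 + 1 alternates = 13.
Peremptories — Plaintiff: 7 + 1×1 + 2 = 10; Defendant: 7 + 1×1 = 8; total 18.
For-cause removals: 2.
Minimum venire: 13 + 18 + 2 = 33.

33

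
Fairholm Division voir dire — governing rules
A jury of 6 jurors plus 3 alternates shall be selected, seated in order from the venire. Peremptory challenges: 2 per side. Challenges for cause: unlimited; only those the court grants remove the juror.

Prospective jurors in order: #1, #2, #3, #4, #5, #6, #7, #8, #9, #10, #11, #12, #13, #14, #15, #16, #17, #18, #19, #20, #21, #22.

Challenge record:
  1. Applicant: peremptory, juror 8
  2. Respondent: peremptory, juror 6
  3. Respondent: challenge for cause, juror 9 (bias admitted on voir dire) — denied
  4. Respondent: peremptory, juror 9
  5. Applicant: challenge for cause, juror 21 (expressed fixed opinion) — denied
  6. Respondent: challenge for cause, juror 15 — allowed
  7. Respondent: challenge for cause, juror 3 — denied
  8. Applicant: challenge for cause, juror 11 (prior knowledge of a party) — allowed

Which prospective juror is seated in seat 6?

7

Removed: #6, #8, #9, #11, #15. (#3, #21 stay — for-cause denied.)
Seating in order: seats 1–6 → #1, #2, #3, #4, #5, #7; alternates → #10, #12, #13.
So seat 6 is #7.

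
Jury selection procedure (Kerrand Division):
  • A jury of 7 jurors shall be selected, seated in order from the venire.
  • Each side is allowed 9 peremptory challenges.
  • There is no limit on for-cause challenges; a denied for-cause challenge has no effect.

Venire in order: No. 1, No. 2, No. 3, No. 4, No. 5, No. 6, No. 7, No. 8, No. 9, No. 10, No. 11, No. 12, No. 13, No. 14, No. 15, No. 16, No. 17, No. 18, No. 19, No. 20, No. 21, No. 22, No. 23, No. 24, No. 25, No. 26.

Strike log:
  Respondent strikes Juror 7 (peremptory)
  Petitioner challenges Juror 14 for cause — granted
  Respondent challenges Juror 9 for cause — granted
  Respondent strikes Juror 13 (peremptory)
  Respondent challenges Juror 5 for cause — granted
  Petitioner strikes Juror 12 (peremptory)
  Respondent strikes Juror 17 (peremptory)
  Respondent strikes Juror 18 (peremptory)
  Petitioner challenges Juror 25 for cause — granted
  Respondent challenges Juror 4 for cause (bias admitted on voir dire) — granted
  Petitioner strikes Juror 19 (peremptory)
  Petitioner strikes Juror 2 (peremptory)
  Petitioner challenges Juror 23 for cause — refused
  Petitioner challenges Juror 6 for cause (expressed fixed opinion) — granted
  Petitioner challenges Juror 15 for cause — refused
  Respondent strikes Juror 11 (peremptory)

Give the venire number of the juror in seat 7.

Removed: #2, #4, #5, #6, #7, #9, #11, #12, #13, #14, #17, #18, #19, #25. (#15, #23 stay — for-cause denied.)
Seating in order: seats 1–7 → #1, #3, #8, #10, #15, #16, #20.
So seat 7 is #20.

20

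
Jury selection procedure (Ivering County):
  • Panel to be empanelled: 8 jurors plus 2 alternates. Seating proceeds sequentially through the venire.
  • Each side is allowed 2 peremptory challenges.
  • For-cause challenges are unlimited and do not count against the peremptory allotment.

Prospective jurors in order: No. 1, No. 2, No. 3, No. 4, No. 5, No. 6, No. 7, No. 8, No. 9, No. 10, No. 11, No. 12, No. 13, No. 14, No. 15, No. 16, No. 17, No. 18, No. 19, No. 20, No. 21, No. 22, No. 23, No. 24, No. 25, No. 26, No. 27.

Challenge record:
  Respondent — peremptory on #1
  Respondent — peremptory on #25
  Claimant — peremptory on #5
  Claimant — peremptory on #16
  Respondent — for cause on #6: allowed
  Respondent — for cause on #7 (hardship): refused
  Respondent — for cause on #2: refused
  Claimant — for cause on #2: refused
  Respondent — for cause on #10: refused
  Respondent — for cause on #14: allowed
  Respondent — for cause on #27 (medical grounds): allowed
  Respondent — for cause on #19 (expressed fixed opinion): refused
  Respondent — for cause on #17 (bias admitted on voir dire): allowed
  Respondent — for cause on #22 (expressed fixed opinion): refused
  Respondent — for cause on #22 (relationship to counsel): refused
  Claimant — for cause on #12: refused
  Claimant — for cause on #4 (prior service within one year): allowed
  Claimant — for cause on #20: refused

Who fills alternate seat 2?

15

Removed: #1, #4, #5, #6, #14, #16, #17, #25, #27. (#2, #7, #10, #12, #19, #20, #22 stay — for-cause denied.)
Seating in order: seats 1–8 → #2, #3, #7, #8, #9, #10, #11, #12; alternates → #13, #15.
So alternate 2 is #15.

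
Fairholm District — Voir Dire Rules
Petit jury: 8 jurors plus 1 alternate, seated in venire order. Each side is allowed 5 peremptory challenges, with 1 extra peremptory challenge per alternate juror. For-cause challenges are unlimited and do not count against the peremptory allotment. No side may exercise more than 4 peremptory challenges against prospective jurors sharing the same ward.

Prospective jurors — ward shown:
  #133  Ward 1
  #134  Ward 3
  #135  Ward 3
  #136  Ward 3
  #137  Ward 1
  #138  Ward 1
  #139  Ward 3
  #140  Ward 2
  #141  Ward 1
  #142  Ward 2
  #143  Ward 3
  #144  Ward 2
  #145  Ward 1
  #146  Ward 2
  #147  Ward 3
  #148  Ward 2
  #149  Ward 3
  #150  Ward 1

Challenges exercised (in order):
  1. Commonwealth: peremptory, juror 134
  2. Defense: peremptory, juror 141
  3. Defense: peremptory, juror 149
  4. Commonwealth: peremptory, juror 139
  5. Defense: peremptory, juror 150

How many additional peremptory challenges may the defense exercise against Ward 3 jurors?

Defense peremptories so far: #141, #149, #150 — 3 of 6 used, 3 left overall.
Against Ward 3: #149 — 1 used; per-ward cap 4 leaves 3.
Binding limit: min(3, 3) = 3.

3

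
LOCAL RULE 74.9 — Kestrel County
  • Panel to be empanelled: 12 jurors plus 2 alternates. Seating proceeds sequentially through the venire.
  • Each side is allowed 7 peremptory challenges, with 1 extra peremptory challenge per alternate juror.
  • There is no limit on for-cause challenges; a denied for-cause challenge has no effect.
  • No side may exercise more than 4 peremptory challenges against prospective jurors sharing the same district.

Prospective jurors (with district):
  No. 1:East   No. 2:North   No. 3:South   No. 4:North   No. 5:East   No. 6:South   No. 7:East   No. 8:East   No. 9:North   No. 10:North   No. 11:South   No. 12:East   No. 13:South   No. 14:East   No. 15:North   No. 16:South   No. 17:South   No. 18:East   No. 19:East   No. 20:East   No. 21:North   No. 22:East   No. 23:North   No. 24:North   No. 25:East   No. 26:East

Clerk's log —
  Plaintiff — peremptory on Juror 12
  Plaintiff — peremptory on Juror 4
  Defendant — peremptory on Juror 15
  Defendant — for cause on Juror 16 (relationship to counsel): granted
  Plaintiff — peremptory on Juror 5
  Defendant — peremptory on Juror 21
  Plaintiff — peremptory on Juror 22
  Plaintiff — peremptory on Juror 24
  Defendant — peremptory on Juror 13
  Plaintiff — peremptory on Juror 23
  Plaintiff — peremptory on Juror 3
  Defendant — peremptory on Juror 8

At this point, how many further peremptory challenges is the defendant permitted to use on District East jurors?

3

Defendant peremptories so far: #15, #21, #13, #8 — 4 of 9 used, 5 left overall.
Against District East: #8 — 1 used; per-district cap 4 leaves 3.
Binding limit: min(5, 3) = 3.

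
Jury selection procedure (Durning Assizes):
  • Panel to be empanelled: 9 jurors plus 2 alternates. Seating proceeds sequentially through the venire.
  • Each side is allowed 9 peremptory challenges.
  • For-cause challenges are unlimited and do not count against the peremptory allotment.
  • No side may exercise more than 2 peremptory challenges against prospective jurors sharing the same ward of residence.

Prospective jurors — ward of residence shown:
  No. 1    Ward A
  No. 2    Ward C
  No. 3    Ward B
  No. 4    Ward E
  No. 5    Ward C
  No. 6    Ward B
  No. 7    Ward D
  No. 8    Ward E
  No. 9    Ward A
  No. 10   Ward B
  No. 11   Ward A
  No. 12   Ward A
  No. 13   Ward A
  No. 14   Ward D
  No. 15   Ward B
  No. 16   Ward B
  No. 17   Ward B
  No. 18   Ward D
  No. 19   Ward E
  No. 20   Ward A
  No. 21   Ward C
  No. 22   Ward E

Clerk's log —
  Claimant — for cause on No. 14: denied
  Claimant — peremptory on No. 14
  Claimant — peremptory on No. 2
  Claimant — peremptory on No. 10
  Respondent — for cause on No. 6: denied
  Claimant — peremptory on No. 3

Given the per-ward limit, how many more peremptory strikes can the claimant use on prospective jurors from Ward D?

Claimant peremptories so far: #14, #2, #10, #3 — 4 of 9 used, 5 left overall.
Against Ward D: #14 — 1 used; per-ward cap 2 leaves 1.
Binding limit: min(5, 1) = 1.

1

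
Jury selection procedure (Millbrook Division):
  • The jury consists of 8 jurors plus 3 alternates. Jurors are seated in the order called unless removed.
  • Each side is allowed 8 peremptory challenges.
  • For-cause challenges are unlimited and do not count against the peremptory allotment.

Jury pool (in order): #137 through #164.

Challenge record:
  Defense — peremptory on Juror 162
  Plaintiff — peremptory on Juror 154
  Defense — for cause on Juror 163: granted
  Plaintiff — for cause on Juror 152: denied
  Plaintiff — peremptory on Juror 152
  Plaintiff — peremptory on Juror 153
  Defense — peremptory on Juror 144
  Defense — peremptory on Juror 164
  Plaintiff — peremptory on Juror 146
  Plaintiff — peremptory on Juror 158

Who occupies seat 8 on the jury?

Removed: #144, #146, #152, #153, #154, #158, #162, #163, #164.
Seating in order: seats 1–8 → #137, #138, #139, #140, #141, #142, #143, #145; alternates → #147, #148, #149.
So seat 8 is #145.

145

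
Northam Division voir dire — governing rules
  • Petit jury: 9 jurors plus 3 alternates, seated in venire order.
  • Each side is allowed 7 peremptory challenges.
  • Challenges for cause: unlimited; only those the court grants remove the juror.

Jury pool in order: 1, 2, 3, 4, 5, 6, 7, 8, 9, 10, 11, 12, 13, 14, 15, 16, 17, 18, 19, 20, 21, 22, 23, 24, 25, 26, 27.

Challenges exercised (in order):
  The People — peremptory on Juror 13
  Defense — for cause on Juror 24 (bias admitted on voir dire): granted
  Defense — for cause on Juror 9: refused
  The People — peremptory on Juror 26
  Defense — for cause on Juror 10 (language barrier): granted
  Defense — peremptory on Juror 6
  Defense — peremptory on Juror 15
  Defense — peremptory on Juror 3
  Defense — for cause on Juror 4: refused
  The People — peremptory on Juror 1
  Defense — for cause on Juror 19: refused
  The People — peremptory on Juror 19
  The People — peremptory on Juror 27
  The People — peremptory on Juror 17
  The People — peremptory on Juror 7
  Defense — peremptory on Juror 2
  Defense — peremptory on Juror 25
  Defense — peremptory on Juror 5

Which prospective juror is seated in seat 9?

20

Removed: #1, #2, #3, #5, #6, #7, #10, #13, #15, #17, #19, #24, #25, #26, #27. (#4, #9 stay — for-cause denied.)
Filling seats in venire order through position 9: #4, #8, #9, #11, #12, #14, #16, #18, #20.
So seat 9 is #20.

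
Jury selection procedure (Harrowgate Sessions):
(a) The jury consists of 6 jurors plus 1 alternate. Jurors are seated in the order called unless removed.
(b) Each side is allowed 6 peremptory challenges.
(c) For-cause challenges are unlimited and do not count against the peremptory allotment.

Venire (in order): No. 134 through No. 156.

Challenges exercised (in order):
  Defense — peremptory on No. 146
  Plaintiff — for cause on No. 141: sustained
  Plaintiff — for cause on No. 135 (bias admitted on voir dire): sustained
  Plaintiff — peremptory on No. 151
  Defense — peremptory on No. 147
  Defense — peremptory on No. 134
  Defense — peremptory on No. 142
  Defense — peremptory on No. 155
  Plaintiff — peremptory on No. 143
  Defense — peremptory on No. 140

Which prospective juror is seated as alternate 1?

148

Removed: #134, #135, #140, #141, #142, #143, #146, #147, #151, #155.
Seating in order: seats 1–6 → #136, #137, #138, #139, #144, #145; alternates → #148.
So alternate 1 is #148.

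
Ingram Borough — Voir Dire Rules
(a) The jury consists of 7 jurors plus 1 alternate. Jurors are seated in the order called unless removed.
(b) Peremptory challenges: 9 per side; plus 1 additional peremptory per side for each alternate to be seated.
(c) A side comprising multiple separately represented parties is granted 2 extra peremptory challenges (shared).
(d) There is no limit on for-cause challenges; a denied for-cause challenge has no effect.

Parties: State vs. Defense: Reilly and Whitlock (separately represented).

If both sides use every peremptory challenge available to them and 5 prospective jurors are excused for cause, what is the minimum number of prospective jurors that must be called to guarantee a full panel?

Seats to fill: 7 + 1 alternates = 8.
Peremptories — State: 9 + 1×1 = 10; Defense: 9 + 1×1 + 2 = 12; total 22.
For-cause removals: 5.
Minimum venire: 8 + 22 + 5 = 35.

35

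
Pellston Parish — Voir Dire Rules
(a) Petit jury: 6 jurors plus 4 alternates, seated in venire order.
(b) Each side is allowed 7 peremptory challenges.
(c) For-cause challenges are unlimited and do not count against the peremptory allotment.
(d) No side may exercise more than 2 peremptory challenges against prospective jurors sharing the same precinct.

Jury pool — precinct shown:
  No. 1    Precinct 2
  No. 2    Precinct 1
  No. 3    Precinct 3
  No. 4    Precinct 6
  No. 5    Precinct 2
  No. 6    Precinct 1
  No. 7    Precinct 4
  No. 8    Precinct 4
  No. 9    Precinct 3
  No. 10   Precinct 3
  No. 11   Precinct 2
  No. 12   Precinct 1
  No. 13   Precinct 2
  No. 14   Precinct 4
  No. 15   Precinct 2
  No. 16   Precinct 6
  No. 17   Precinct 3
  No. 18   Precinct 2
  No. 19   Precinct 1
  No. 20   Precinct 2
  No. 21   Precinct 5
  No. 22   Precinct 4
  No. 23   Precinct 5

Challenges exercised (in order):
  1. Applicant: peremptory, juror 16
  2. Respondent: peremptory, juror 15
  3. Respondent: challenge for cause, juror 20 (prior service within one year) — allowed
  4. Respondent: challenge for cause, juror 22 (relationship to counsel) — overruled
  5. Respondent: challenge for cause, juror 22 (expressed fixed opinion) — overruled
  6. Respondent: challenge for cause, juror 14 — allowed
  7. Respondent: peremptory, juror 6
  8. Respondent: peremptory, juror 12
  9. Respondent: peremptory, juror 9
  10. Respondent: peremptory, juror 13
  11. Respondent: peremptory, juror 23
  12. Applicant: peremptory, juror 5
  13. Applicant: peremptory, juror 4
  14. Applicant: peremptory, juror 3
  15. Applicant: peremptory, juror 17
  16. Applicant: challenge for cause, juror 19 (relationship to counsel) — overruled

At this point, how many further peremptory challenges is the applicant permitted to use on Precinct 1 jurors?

Applicant peremptories so far: #16, #5, #4, #3, #17 — 5 of 7 used, 2 left overall.
Against Precinct 1: none yet — per-precinct cap 2 leaves 2.
Binding limit: min(2, 2) = 2.

2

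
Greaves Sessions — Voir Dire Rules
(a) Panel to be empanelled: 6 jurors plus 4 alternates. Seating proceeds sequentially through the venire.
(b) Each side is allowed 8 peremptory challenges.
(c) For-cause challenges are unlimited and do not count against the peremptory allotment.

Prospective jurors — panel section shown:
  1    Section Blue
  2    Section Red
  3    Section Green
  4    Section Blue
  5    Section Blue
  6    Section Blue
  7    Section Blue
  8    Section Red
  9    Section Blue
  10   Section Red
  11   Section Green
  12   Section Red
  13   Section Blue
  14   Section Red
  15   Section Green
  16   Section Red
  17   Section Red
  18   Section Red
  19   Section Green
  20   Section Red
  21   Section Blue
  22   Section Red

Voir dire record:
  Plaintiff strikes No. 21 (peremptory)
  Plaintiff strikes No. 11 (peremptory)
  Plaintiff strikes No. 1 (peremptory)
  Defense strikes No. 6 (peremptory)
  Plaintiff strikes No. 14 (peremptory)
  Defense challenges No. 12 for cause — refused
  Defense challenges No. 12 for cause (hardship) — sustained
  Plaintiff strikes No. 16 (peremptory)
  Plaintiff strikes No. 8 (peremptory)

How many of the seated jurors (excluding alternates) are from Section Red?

1

Removed: #1, #6, #8, #11, #12, #14, #16, #21.
Seated jurors 1–6: #2, #3, #4, #5, #7, #9 (alternates #10, #13, #15, #17 not counted).
Of those, in Section Red: #2 → 1.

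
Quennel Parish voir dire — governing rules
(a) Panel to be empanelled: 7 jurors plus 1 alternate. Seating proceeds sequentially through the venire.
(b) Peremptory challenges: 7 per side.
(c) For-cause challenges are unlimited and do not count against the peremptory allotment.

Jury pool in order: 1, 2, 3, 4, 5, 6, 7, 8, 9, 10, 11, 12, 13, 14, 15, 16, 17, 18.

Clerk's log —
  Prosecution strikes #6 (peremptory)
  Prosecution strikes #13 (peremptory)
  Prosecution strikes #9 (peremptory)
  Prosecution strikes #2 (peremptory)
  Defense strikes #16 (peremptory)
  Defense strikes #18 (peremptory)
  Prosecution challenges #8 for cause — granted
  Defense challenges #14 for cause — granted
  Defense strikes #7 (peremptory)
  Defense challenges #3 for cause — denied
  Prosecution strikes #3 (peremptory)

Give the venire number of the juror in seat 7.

Removed: #2, #3, #6, #7, #8, #9, #13, #14, #16, #18.
Filling seats in venire order through position 7: #1, #4, #5, #10, #11, #12, #15.
So seat 7 is #15.

15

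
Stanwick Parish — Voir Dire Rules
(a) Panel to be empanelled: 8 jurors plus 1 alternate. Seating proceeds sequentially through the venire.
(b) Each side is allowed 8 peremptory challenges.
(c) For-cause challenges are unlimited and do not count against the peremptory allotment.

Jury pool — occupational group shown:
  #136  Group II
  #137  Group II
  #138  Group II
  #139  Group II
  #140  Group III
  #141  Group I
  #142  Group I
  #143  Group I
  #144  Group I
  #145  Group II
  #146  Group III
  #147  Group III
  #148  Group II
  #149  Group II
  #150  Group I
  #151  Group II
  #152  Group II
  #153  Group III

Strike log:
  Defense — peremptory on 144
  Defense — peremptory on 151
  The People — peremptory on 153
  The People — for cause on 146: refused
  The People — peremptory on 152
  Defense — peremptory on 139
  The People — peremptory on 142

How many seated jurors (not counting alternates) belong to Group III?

2

Removed: #139, #142, #144, #151, #152, #153.
Seated jurors 1–8: #136, #137, #138, #140, #141, #143, #145, #146 (alternates #147 not counted).
Of those, in Group III: #140, #146 → 2.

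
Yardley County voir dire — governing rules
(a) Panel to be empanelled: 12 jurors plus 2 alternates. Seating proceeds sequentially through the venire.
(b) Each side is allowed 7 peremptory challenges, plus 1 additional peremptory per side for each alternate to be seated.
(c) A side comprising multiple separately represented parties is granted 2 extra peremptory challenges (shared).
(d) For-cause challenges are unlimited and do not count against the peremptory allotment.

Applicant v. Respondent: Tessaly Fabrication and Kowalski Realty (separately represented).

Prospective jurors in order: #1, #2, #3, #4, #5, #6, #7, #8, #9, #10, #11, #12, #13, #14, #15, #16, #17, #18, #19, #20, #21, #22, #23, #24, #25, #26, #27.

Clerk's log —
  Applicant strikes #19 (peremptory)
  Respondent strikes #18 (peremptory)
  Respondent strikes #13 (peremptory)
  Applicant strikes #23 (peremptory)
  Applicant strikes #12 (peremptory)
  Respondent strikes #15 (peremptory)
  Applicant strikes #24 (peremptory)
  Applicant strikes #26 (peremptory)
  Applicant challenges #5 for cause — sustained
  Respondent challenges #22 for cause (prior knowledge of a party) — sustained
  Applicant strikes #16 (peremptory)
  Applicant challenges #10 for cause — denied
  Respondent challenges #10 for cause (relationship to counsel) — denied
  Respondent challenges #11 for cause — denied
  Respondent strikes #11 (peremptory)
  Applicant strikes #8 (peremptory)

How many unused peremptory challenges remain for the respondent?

Respondent allotment: 7 base + 1 × 2 alternates + 2 multi-party = 11.
Respondent peremptories used: #18, #13, #15, #11 — 4 (for-cause on #22, #10, #11 don't count).
Remaining: 11 − 4 = 7.

7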